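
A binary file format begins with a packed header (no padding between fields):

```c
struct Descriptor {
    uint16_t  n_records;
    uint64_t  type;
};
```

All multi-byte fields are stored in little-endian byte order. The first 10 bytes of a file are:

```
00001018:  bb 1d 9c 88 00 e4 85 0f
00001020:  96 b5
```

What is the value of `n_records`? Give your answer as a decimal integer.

`n_records` is the first field, at byte offset 0, occupying 2 bytes.
Bytes at offsets 0..1: BB 1D.
Little-endian stores the least-significant byte at the lowest address.
Reassemble most-significant byte first: 1D BB → 0x1DBB.
0x1DBB = 7611.

7611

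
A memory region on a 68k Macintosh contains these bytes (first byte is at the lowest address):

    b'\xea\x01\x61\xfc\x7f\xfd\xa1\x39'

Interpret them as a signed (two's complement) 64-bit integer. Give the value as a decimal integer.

-1584877856750722759

Big-endian: lowest address holds the most-significant byte.
The bytes are already most-significant first: 0xEA0161FC7FFDA139.
Top bit is set, so as a signed 64-bit value this is 0xEA0161FC7FFDA139 − 2^64 = -1584877856750722759.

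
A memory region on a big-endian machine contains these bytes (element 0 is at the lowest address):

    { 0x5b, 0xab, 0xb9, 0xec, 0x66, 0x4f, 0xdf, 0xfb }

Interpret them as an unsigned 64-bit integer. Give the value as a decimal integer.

6605577703448895483

In big-endian order the high byte comes first in memory.
The bytes are already most-significant first: 0x5BABB9EC664FDFFB.
0x5BABB9EC664FDFFB = 6605577703448895483.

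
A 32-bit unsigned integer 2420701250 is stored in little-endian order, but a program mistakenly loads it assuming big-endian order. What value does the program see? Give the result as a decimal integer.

1123567760

2420701250 in 32-bit hexadecimal is 0x9048F842.
Stored little-endian, the bytes at ascending addresses are 42 F8 48 90.
Read back as big-endian, the last byte is least significant, giving 0x42F84890.
0x42F84890 = 1123567760.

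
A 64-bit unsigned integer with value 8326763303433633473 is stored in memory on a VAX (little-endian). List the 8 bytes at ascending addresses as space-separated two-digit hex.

8326763303433633473 in hexadecimal, padded to 64 bits, is 0x738E9B1B7DEB7EC1.
Split into bytes (most-significant first): 73 8E 9B 1B 7D EB 7E C1.
In little-endian order the low byte comes first in memory.
So at ascending addresses the bytes are C1 7E EB 7D 1B 9B 8E 73.

C1 7E EB 7D 1B 9B 8E 73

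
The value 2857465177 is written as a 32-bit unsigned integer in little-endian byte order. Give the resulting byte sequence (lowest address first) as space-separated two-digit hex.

59 75 51 AA

2857465177 in hexadecimal, padded to 32 bits, is 0xAA517559.
Split into bytes (most-significant first): AA 51 75 59.
Little-endian: lowest address holds the least-significant byte.
So at ascending addresses the bytes are 59 75 51 AA.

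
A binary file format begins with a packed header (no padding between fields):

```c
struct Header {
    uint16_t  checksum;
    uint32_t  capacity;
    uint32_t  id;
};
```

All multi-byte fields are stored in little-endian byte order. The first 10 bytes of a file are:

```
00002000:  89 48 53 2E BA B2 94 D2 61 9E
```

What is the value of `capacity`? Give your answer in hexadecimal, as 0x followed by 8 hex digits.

`capacity` follows `checksum` (2 bytes), so it starts at byte offset 2 and occupies 4 bytes.
Bytes at offsets 2..5: 53 2E BA B2.
Little-endian stores the least-significant byte at the lowest address.
Reassemble most-significant byte first: B2 BA 2E 53 → 0xB2BA2E53.

0xB2BA2E53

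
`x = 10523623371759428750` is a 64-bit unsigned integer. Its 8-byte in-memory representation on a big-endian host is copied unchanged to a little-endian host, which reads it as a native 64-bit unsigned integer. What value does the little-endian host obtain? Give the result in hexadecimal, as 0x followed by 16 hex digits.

10523623371759428750 in 64-bit hexadecimal is 0x920B6BB337B8248E.
Stored big-endian, the bytes at ascending addresses are 92 0B 6B B3 37 B8 24 8E.
Read back as little-endian, the first byte is least significant, giving 0x8E24B837B36B0B92.

0x8E24B837B36B0B92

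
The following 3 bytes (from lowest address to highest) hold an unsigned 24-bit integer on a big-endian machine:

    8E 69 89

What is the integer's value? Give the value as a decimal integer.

In big-endian order the high byte comes first in memory.
The bytes are already most-significant first: 0x8E6989.
0x8E6989 = 9333129.

9333129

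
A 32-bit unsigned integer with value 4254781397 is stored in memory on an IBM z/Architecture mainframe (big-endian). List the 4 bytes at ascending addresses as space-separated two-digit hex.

4254781397 in hexadecimal, padded to 32 bits, is 0xFD9ACFD5.
Split into bytes (most-significant first): FD 9A CF D5.
In big-endian order the high byte comes first in memory.
So the memory order matches the most-significant-first order: FD 9A CF D5.

FD 9A CF D5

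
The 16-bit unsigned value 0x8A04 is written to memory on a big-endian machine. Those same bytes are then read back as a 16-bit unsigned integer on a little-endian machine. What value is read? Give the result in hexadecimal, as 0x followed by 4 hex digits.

Stored big-endian, the bytes at ascending addresses are 8A 04.
Read back as little-endian, the first byte is least significant, giving 0x048A.

0x048A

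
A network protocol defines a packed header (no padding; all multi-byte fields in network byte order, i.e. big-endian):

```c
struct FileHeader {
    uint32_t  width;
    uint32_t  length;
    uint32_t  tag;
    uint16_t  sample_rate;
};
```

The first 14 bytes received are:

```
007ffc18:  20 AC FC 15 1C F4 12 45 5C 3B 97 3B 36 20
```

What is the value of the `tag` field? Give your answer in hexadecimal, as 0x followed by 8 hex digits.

0x5C3B973B

`tag` follows `width` (4 B), `length` (4 B), so it starts at offset 4 + 4 = 8 and occupies 4 bytes.
Bytes at offsets 8..11: 5C 3B 97 3B.
Big-endian: lowest address holds the most-significant byte.
The bytes are already most-significant first: 0x5C3B973B.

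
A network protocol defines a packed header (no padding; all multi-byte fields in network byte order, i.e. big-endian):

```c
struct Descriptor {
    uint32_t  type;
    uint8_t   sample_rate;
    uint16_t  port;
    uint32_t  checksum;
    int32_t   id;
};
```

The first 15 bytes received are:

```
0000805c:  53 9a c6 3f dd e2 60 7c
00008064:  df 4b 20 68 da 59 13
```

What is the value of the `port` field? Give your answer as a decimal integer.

57952

`port` follows `type` (4 B), `sample_rate` (1 B), so it starts at offset 4 + 1 = 5 and occupies 2 bytes.
Bytes at offsets 5..6: E2 60.
Big-endian: lowest address holds the most-significant byte.
The bytes are already most-significant first: 0xE260.
0xE260 = 57952.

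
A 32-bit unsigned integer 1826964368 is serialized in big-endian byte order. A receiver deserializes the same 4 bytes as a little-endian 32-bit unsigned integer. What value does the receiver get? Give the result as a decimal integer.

1826964368 in 32-bit hexadecimal is 0x6CE54390.
Stored big-endian, the bytes at ascending addresses are 6C E5 43 90.
Read back as little-endian, the first byte is least significant, giving 0x9043E56C.
0x9043E56C = 2420368748.

2420368748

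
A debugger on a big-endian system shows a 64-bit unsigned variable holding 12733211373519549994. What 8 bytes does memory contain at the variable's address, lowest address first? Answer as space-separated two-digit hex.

12733211373519549994 in hexadecimal, padded to 64 bits, is 0xB0B57447E098B62A.
Split into bytes (most-significant first): B0 B5 74 47 E0 98 B6 2A.
Big-endian: lowest address holds the most-significant byte.
So the memory order matches the most-significant-first order: B0 B5 74 47 E0 98 B6 2A.

B0 B5 74 47 E0 98 B6 2A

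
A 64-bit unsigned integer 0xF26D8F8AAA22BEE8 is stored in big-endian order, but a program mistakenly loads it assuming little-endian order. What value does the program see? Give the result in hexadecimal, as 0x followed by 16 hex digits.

0xE8BE22AA8A8F6DF2

Stored big-endian, the bytes at ascending addresses are F2 6D 8F 8A AA 22 BE E8.
Read back as little-endian, the first byte is least significant, giving 0xE8BE22AA8A8F6DF2.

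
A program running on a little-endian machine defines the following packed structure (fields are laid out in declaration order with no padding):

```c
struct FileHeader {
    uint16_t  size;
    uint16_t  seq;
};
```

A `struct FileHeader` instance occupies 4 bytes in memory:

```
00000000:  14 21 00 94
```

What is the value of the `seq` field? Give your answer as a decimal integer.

`seq` follows `size` (2 bytes), so it starts at byte offset 2 and occupies 2 bytes.
Bytes at offsets 2..3: 00 94.
In little-endian order the low byte comes first in memory.
Reassemble most-significant byte first: 94 00 → 0x9400.
0x9400 = 37888.

37888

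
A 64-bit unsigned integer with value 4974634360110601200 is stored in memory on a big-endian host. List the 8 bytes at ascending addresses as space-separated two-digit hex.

45 09 73 98 01 D8 53 F0

4974634360110601200 in hexadecimal, padded to 64 bits, is 0x4509739801D853F0.
Split into bytes (most-significant first): 45 09 73 98 01 D8 53 F0.
In big-endian order the high byte comes first in memory.
So the memory order matches the most-significant-first order: 45 09 73 98 01 D8 53 F0.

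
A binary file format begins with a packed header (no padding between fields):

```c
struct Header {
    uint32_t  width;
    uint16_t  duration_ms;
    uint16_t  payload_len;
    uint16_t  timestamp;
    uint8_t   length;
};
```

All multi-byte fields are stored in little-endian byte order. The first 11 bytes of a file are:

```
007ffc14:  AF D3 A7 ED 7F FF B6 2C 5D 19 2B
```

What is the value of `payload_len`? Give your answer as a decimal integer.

`payload_len` follows `width` (4 B), `duration_ms` (2 B), so it starts at offset 4 + 2 = 6 and occupies 2 bytes.
Bytes at offsets 6..7: B6 2C.
Little-endian stores the least-significant byte at the lowest address.
Reassemble most-significant byte first: 2C B6 → 0x2CB6.
0x2CB6 = 11446.

11446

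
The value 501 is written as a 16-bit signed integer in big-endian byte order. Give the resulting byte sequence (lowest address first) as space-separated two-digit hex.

501 in hexadecimal, padded to 16 bits, is 0x01F5.
Split into bytes (most-significant first): 01 F5.
Big-endian stores the most-significant byte at the lowest address.
So the memory order matches the most-significant-first order: 01 F5.

01 F5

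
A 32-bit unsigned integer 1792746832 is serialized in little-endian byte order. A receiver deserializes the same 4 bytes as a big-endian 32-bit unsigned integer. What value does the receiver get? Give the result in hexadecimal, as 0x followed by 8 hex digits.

0x5025DB6A

1792746832 in 32-bit hexadecimal is 0x6ADB2550.
Stored little-endian, the bytes at ascending addresses are 50 25 DB 6A.
Read back as big-endian, the last byte is least significant, giving 0x5025DB6A.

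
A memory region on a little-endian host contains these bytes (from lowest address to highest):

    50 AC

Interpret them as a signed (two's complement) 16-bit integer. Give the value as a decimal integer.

Little-endian: lowest address holds the least-significant byte.
Reassemble most-significant byte first: AC 50 → 0xAC50.
Top bit is set, so as a signed 16-bit value this is 0xAC50 − 2^16 = -21424.

-21424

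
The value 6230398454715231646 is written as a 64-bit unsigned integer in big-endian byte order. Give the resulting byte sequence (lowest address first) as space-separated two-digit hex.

56 76 D2 62 6E 71 AD 9E

6230398454715231646 in hexadecimal, padded to 64 bits, is 0x5676D2626E71AD9E.
Split into bytes (most-significant first): 56 76 D2 62 6E 71 AD 9E.
In big-endian order the high byte comes first in memory.
So the memory order matches the most-significant-first order: 56 76 D2 62 6E 71 AD 9E.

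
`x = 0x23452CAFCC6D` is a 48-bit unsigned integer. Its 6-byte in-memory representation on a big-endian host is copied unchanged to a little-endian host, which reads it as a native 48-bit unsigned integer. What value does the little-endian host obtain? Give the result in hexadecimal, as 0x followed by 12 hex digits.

0x6DCCAF2C4523

Stored big-endian, the bytes at ascending addresses are 23 45 2C AF CC 6D.
Read back as little-endian, the first byte is least significant, giving 0x6DCCAF2C4523.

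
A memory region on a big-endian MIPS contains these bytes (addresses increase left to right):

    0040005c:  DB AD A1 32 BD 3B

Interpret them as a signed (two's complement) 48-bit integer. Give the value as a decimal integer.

In big-endian order the high byte comes first in memory.
The bytes are already most-significant first: 0xDBADA132BD3B.
Top bit is set, so as a signed 48-bit value this is 0xDBADA132BD3B − 2^48 = -39936196428485.

-39936196428485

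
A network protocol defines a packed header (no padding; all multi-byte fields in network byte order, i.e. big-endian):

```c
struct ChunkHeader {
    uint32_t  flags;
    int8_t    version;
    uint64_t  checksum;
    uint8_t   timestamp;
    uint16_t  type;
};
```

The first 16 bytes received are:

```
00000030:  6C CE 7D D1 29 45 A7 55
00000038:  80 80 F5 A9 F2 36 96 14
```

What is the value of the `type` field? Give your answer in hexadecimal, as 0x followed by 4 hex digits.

0x9614

`type` follows `flags` (4 B), `version` (1 B), `checksum` (8 B), `timestamp` (1 B), so it starts at offset 4 + 1 + 8 + 1 = 14 and occupies 2 bytes.
Bytes at offsets 14..15: 96 14.
Big-endian: lowest address holds the most-significant byte.
The bytes are already most-significant first: 0x9614.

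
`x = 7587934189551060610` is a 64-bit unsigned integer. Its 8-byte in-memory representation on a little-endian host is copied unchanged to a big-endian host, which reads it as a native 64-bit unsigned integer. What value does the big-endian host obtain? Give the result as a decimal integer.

9405270137893899625

7587934189551060610 in 64-bit hexadecimal is 0x694DC1F15B3B8682.
Stored little-endian, the bytes at ascending addresses are 82 86 3B 5B F1 C1 4D 69.
Read back as big-endian, the last byte is least significant, giving 0x82863B5BF1C14D69.
0x82863B5BF1C14D69 = 9405270137893899625.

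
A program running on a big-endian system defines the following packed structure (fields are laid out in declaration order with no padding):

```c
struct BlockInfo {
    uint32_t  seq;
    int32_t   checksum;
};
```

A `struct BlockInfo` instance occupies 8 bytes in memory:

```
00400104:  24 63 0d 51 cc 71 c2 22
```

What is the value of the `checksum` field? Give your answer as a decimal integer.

`checksum` follows `seq` (4 bytes), so it starts at byte offset 4 and occupies 4 bytes.
Bytes at offsets 4..7: CC 71 C2 22.
In big-endian order the high byte comes first in memory.
The bytes are already most-significant first: 0xCC71C222.
Top bit is set, so as a signed 32-bit value this is 0xCC71C222 − 2^32 = -864959966.

-864959966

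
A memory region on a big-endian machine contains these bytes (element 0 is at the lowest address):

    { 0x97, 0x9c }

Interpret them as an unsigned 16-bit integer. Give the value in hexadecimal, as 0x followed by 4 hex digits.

0x979C

Big-endian: lowest address holds the most-significant byte.
The bytes are already most-significant first: 0x979C.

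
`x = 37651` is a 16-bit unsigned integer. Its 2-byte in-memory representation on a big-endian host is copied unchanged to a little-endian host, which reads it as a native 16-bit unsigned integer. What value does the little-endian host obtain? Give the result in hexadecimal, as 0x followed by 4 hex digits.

0x1393

37651 in 16-bit hexadecimal is 0x9313.
Stored big-endian, the bytes at ascending addresses are 93 13.
Read back as little-endian, the first byte is least significant, giving 0x1393.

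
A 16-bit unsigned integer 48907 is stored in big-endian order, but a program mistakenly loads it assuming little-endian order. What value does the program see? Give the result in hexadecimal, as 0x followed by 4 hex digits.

0x0BBF

48907 in 16-bit hexadecimal is 0xBF0B.
Stored big-endian, the bytes at ascending addresses are BF 0B.
Read back as little-endian, the first byte is least significant, giving 0x0BBF.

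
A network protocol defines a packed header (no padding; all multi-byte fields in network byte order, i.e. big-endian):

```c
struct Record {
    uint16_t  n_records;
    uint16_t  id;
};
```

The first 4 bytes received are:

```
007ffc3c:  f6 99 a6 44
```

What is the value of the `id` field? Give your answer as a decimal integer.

`id` follows `n_records` (2 bytes), so it starts at byte offset 2 and occupies 2 bytes.
Bytes at offsets 2..3: A6 44.
In big-endian order the high byte comes first in memory.
The bytes are already most-significant first: 0xA644.
0xA644 = 42564.

42564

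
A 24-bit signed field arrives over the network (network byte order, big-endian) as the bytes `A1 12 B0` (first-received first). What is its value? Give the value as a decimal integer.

Big-endian: lowest address holds the most-significant byte.
The bytes are already most-significant first: 0xA112B0.
Top bit is set, so as a signed 24-bit value this is 0xA112B0 − 2^24 = -6221136.

-6221136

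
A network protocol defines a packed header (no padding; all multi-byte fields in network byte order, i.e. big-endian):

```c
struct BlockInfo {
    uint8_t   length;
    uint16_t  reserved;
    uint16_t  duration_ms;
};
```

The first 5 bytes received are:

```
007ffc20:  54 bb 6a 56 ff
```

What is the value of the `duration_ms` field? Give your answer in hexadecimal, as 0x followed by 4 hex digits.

`duration_ms` follows `length` (1 B), `reserved` (2 B), so it starts at offset 1 + 2 = 3 and occupies 2 bytes.
Bytes at offsets 3..4: 56 FF.
Big-endian: lowest address holds the most-significant byte.
The bytes are already most-significant first: 0x56FF.

0x56FF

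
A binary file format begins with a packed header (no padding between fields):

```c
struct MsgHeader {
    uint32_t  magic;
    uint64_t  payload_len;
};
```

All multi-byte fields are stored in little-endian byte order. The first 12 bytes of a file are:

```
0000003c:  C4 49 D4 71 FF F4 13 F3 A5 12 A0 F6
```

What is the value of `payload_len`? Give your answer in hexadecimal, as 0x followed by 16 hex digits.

`payload_len` follows `magic` (4 bytes), so it starts at byte offset 4 and occupies 8 bytes.
Bytes at offsets 4..11: FF F4 13 F3 A5 12 A0 F6.
In little-endian order the low byte comes first in memory.
Reassemble most-significant byte first: F6 A0 12 A5 F3 13 F4 FF → 0xF6A012A5F313F4FF.

0xF6A012A5F313F4FF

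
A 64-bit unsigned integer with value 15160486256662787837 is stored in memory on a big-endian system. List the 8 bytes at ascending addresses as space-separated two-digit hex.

D2 64 DD ED 3E 93 B6 FD

15160486256662787837 in hexadecimal, padded to 64 bits, is 0xD264DDED3E93B6FD.
Split into bytes (most-significant first): D2 64 DD ED 3E 93 B6 FD.
Big-endian stores the most-significant byte at the lowest address.
So the memory order matches the most-significant-first order: D2 64 DD ED 3E 93 B6 FD.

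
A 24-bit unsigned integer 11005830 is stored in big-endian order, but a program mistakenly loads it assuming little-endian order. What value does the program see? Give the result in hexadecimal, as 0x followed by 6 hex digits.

11005830 in 24-bit hexadecimal is 0xA7EF86.
Stored big-endian, the bytes at ascending addresses are A7 EF 86.
Read back as little-endian, the first byte is least significant, giving 0x86EFA7.

0x86EFA7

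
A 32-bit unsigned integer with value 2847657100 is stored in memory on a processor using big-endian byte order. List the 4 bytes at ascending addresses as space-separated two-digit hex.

2847657100 in hexadecimal, padded to 32 bits, is 0xA9BBCC8C.
Split into bytes (most-significant first): A9 BB CC 8C.
Big-endian stores the most-significant byte at the lowest address.
So the memory order matches the most-significant-first order: A9 BB CC 8C.

A9 BB CC 8C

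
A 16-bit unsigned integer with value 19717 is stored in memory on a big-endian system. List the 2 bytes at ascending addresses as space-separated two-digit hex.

19717 in hexadecimal, padded to 16 bits, is 0x4D05.
Split into bytes (most-significant first): 4D 05.
Big-endian: lowest address holds the most-significant byte.
So the memory order matches the most-significant-first order: 4D 05.

4D 05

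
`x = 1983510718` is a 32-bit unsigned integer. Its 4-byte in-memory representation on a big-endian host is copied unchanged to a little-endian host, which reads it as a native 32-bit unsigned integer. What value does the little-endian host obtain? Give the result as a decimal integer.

3203938678

1983510718 in 32-bit hexadecimal is 0x7639F8BE.
Stored big-endian, the bytes at ascending addresses are 76 39 F8 BE.
Read back as little-endian, the first byte is least significant, giving 0xBEF83976.
0xBEF83976 = 3203938678.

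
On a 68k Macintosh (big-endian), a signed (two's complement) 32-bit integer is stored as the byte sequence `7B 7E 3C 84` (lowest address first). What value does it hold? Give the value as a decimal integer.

2071870596

Big-endian: lowest address holds the most-significant byte.
The bytes are already most-significant first: 0x7B7E3C84.
0x7B7E3C84 = 2071870596.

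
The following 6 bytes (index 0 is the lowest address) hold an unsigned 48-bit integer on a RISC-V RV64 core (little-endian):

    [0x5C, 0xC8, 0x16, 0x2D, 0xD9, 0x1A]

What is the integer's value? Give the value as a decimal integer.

Little-endian stores the least-significant byte at the lowest address.
Reassemble most-significant byte first: 1A D9 2D 16 C8 5C → 0x1AD92D16C85C.
0x1AD92D16C85C = 29520066693212.

29520066693212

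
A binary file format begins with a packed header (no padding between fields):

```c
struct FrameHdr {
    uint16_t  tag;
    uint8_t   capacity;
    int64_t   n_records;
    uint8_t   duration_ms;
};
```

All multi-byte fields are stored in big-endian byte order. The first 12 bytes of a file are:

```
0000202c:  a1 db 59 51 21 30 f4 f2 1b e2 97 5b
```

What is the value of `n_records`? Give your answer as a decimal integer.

`n_records` follows `tag` (2 B), `capacity` (1 B), so it starts at offset 2 + 1 = 3 and occupies 8 bytes.
Bytes at offsets 3..10: 51 21 30 F4 F2 1B E2 97.
Big-endian stores the most-significant byte at the lowest address.
The bytes are already most-significant first: 0x512130F4F21BE297.
0x512130F4F21BE297 = 5846007619895681687.

5846007619895681687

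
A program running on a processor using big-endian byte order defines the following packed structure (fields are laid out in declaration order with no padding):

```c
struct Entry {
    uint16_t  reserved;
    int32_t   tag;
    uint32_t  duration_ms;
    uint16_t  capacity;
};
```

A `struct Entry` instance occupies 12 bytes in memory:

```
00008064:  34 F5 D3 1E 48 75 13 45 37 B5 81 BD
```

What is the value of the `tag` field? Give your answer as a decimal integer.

-752990091

`tag` follows `reserved` (2 bytes), so it starts at byte offset 2 and occupies 4 bytes.
Bytes at offsets 2..5: D3 1E 48 75.
In big-endian order the high byte comes first in memory.
The bytes are already most-significant first: 0xD31E4875.
Top bit is set, so as a signed 32-bit value this is 0xD31E4875 − 2^32 = -752990091.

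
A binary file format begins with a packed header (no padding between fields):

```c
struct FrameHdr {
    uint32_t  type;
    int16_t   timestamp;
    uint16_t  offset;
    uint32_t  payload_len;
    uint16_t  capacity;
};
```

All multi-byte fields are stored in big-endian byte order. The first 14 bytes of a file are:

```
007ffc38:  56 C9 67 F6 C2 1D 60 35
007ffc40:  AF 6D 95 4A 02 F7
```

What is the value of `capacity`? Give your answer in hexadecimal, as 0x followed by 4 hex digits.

`capacity` follows `type` (4 B), `timestamp` (2 B), `offset` (2 B), `payload_len` (4 B), so it starts at offset 4 + 2 + 2 + 4 = 12 and occupies 2 bytes.
Bytes at offsets 12..13: 02 F7.
In big-endian order the high byte comes first in memory.
The bytes are already most-significant first: 0x02F7.

0x02F7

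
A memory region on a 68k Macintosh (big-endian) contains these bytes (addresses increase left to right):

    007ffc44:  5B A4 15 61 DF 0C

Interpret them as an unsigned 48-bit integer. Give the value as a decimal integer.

100760291499788

Big-endian stores the most-significant byte at the lowest address.
The bytes are already most-significant first: 0x5BA41561DF0C.
0x5BA41561DF0C = 100760291499788.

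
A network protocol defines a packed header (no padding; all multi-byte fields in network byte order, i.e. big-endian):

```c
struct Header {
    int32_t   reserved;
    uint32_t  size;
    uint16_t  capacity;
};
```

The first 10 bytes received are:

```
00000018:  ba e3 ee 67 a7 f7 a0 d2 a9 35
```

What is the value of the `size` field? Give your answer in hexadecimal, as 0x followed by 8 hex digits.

`size` follows `reserved` (4 bytes), so it starts at byte offset 4 and occupies 4 bytes.
Bytes at offsets 4..7: A7 F7 A0 D2.
In big-endian order the high byte comes first in memory.
The bytes are already most-significant first: 0xA7F7A0D2.

0xA7F7A0D2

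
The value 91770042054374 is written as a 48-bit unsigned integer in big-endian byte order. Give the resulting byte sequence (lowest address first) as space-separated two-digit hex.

91770042054374 in hexadecimal, padded to 48 bits, is 0x5376E0C1F6E6.
Split into bytes (most-significant first): 53 76 E0 C1 F6 E6.
Big-endian stores the most-significant byte at the lowest address.
So the memory order matches the most-significant-first order: 53 76 E0 C1 F6 E6.

53 76 E0 C1 F6 E6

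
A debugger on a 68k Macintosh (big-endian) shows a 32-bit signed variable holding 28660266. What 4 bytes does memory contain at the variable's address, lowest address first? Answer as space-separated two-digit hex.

01 B5 52 2A

28660266 in hexadecimal, padded to 32 bits, is 0x01B5522A.
Split into bytes (most-significant first): 01 B5 52 2A.
Big-endian stores the most-significant byte at the lowest address.
So the memory order matches the most-significant-first order: 01 B5 52 2A.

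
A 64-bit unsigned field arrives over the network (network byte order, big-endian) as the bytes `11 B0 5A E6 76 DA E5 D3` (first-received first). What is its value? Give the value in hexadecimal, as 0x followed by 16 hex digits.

0x11B05AE676DAE5D3

Big-endian stores the most-significant byte at the lowest address.
The bytes are already most-significant first: 0x11B05AE676DAE5D3.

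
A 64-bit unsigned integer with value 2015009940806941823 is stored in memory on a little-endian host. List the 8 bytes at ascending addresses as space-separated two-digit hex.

2015009940806941823 in hexadecimal, padded to 64 bits, is 0x1BF6C0DD7CADBC7F.
Split into bytes (most-significant first): 1B F6 C0 DD 7C AD BC 7F.
Little-endian: lowest address holds the least-significant byte.
So at ascending addresses the bytes are 7F BC AD 7C DD C0 F6 1B.

7F BC AD 7C DD C0 F6 1B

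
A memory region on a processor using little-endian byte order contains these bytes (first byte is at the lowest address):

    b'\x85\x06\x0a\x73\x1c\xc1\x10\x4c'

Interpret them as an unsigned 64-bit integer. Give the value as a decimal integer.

5481093074443175557

In little-endian order the low byte comes first in memory.
Reassemble most-significant byte first: 4C 10 C1 1C 73 0A 06 85 → 0x4C10C11C730A0685.
0x4C10C11C730A0685 = 5481093074443175557.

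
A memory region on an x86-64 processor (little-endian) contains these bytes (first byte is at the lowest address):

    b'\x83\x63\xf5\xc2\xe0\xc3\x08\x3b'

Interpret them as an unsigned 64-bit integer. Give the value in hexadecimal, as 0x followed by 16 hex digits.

0x3B08C3E0C2F56383

In little-endian order the low byte comes first in memory.
Reassemble most-significant byte first: 3B 08 C3 E0 C2 F5 63 83 → 0x3B08C3E0C2F56383.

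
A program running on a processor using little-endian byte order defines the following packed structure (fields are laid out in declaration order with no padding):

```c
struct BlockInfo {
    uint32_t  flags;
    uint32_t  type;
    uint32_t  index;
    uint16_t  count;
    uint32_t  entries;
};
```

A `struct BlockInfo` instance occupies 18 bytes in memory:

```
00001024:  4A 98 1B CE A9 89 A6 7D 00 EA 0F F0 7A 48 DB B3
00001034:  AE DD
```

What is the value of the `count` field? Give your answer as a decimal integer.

18554

`count` follows `flags` (4 B), `type` (4 B), `index` (4 B), so it starts at offset 4 + 4 + 4 = 12 and occupies 2 bytes.
Bytes at offsets 12..13: 7A 48.
In little-endian order the low byte comes first in memory.
Reassemble most-significant byte first: 48 7A → 0x487A.
0x487A = 18554.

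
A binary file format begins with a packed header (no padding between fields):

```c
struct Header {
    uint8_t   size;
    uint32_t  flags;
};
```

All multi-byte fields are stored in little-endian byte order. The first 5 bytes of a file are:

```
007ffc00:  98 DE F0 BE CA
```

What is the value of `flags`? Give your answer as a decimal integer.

`flags` follows `size` (1 byte), so it starts at byte offset 1 and occupies 4 bytes.
Bytes at offsets 1..4: DE F0 BE CA.
Little-endian: lowest address holds the least-significant byte.
Reassemble most-significant byte first: CA BE F0 DE → 0xCABEF0DE.
0xCABEF0DE = 3401511134.

3401511134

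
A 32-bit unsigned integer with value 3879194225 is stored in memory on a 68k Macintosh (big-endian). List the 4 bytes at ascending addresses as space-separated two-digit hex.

E7 37 CE 71

3879194225 in hexadecimal, padded to 32 bits, is 0xE737CE71.
Split into bytes (most-significant first): E7 37 CE 71.
Big-endian: lowest address holds the most-significant byte.
So the memory order matches the most-significant-first order: E7 37 CE 71.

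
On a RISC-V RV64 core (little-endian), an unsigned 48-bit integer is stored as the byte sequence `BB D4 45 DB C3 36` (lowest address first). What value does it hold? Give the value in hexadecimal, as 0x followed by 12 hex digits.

Little-endian: lowest address holds the least-significant byte.
Reassemble most-significant byte first: 36 C3 DB 45 D4 BB → 0x36C3DB45D4BB.

0x36C3DB45D4BB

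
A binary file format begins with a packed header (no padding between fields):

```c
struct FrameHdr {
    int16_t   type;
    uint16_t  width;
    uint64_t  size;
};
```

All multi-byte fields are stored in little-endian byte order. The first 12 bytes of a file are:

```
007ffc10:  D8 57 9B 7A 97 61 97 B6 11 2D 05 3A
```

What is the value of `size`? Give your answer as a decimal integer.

4180797383184441751

`size` follows `type` (2 B), `width` (2 B), so it starts at offset 2 + 2 = 4 and occupies 8 bytes.
Bytes at offsets 4..11: 97 61 97 B6 11 2D 05 3A.
Little-endian stores the least-significant byte at the lowest address.
Reassemble most-significant byte first: 3A 05 2D 11 B6 97 61 97 → 0x3A052D11B6976197.
0x3A052D11B6976197 = 4180797383184441751.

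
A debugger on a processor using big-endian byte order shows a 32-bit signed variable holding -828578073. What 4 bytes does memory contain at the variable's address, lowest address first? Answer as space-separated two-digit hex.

CE 9C E6 E7

Two's complement of -828578073 in 32 bits: 828578073 = 0x31631919; invert → 0xCE9CE6E6; add 1 → 0xCE9CE6E7.
Split into bytes (most-significant first): CE 9C E6 E7.
Big-endian: lowest address holds the most-significant byte.
So the memory order matches the most-significant-first order: CE 9C E6 E7.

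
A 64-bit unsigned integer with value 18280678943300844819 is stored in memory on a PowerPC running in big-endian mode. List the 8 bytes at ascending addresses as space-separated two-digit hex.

FD B2 04 A4 CC 68 FD 13

18280678943300844819 in hexadecimal, padded to 64 bits, is 0xFDB204A4CC68FD13.
Split into bytes (most-significant first): FD B2 04 A4 CC 68 FD 13.
In big-endian order the high byte comes first in memory.
So the memory order matches the most-significant-first order: FD B2 04 A4 CC 68 FD 13.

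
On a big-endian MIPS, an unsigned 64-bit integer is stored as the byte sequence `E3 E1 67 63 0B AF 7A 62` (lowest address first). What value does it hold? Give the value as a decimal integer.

16420519391465011810

Big-endian: lowest address holds the most-significant byte.
The bytes are already most-significant first: 0xE3E167630BAF7A62.
0xE3E167630BAF7A62 = 16420519391465011810.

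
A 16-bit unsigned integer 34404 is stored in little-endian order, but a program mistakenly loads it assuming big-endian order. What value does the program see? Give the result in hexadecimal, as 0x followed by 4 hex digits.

34404 in 16-bit hexadecimal is 0x8664.
Stored little-endian, the bytes at ascending addresses are 64 86.
Read back as big-endian, the last byte is least significant, giving 0x6486.

0x6486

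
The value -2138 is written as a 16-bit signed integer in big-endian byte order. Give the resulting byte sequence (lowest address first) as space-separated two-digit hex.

F7 A6

Two's complement of -2138 in 16 bits: 2138 = 0x085A; invert → 0xF7A5; add 1 → 0xF7A6.
Split into bytes (most-significant first): F7 A6.
In big-endian order the high byte comes first in memory.
So the memory order matches the most-significant-first order: F7 A6.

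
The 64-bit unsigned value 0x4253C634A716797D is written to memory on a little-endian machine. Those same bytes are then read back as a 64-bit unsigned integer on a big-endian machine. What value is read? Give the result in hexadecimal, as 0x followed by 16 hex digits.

Stored little-endian, the bytes at ascending addresses are 7D 79 16 A7 34 C6 53 42.
Read back as big-endian, the last byte is least significant, giving 0x7D7916A734C65342.

0x7D7916A734C65342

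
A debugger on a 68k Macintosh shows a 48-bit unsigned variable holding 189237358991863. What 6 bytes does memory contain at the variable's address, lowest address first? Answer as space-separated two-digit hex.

189237358991863 in hexadecimal, padded to 48 bits, is 0xAC1C418F99F7.
Split into bytes (most-significant first): AC 1C 41 8F 99 F7.
Big-endian stores the most-significant byte at the lowest address.
So the memory order matches the most-significant-first order: AC 1C 41 8F 99 F7.

AC 1C 41 8F 99 F7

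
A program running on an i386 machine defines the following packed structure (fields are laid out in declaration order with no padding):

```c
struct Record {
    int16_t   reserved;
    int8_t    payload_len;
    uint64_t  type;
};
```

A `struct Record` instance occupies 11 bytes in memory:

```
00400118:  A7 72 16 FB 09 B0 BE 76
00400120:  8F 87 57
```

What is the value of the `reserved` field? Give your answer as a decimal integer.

`reserved` is the first field, at byte offset 0, occupying 2 bytes.
Bytes at offsets 0..1: A7 72.
Little-endian: lowest address holds the least-significant byte.
Reassemble most-significant byte first: 72 A7 → 0x72A7.
0x72A7 = 29351.

29351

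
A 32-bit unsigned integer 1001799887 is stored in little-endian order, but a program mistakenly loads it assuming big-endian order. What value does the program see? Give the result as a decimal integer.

3477124667

1001799887 in 32-bit hexadecimal is 0x3BB640CF.
Stored little-endian, the bytes at ascending addresses are CF 40 B6 3B.
Read back as big-endian, the last byte is least significant, giving 0xCF40B63B.
0xCF40B63B = 3477124667.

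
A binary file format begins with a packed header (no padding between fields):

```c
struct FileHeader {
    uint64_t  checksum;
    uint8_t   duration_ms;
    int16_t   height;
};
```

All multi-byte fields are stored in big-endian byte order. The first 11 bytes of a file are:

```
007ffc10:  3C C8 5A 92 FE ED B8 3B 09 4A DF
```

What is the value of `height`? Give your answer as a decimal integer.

19167

`height` follows `checksum` (8 B), `duration_ms` (1 B), so it starts at offset 8 + 1 = 9 and occupies 2 bytes.
Bytes at offsets 9..10: 4A DF.
In big-endian order the high byte comes first in memory.
The bytes are already most-significant first: 0x4ADF.
0x4ADF = 19167.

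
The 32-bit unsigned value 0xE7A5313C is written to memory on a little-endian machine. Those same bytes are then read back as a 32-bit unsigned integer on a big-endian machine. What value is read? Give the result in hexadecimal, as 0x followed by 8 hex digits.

Stored little-endian, the bytes at ascending addresses are 3C 31 A5 E7.
Read back as big-endian, the last byte is least significant, giving 0x3C31A5E7.

0x3C31A5E7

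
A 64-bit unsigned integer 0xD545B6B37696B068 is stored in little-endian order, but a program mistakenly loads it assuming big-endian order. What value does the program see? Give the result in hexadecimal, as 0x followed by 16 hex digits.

Stored little-endian, the bytes at ascending addresses are 68 B0 96 76 B3 B6 45 D5.
Read back as big-endian, the last byte is least significant, giving 0x68B09676B3B645D5.

0x68B09676B3B645D5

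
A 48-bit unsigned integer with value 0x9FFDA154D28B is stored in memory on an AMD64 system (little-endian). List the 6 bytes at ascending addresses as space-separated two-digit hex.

Split into bytes (most-significant first): 9F FD A1 54 D2 8B.
In little-endian order the low byte comes first in memory.
So at ascending addresses the bytes are 8B D2 54 A1 FD 9F.

8B D2 54 A1 FD 9F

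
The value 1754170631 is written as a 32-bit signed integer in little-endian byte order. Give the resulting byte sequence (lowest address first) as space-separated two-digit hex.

07 85 8E 68

1754170631 in hexadecimal, padded to 32 bits, is 0x688E8507.
Split into bytes (most-significant first): 68 8E 85 07.
Little-endian: lowest address holds the least-significant byte.
So at ascending addresses the bytes are 07 85 8E 68.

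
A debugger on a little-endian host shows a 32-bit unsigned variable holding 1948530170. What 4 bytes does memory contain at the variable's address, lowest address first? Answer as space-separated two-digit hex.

1948530170 in hexadecimal, padded to 32 bits, is 0x742435FA.
Split into bytes (most-significant first): 74 24 35 FA.
Little-endian stores the least-significant byte at the lowest address.
So at ascending addresses the bytes are FA 35 24 74.

FA 35 24 74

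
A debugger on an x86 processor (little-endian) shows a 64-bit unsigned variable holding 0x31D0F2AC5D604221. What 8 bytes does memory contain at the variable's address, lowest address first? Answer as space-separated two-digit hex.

Split into bytes (most-significant first): 31 D0 F2 AC 5D 60 42 21.
Little-endian stores the least-significant byte at the lowest address.
So at ascending addresses the bytes are 21 42 60 5D AC F2 D0 31.

21 42 60 5D AC F2 D0 31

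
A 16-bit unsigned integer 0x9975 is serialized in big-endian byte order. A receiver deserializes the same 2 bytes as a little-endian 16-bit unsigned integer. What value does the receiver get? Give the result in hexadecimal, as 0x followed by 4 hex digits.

0x7599

Stored big-endian, the bytes at ascending addresses are 99 75.
Read back as little-endian, the first byte is least significant, giving 0x7599.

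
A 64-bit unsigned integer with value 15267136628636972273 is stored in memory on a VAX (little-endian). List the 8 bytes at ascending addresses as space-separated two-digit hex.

15267136628636972273 in hexadecimal, padded to 64 bits, is 0xD3DFC3DFFF42F4F1.
Split into bytes (most-significant first): D3 DF C3 DF FF 42 F4 F1.
In little-endian order the low byte comes first in memory.
So at ascending addresses the bytes are F1 F4 42 FF DF C3 DF D3.

F1 F4 42 FF DF C3 DF D3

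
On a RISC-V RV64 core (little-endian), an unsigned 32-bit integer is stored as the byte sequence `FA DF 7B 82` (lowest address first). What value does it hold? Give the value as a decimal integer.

2189156346

Little-endian stores the least-significant byte at the lowest address.
Reassemble most-significant byte first: 82 7B DF FA → 0x827BDFFA.
0x827BDFFA = 2189156346.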